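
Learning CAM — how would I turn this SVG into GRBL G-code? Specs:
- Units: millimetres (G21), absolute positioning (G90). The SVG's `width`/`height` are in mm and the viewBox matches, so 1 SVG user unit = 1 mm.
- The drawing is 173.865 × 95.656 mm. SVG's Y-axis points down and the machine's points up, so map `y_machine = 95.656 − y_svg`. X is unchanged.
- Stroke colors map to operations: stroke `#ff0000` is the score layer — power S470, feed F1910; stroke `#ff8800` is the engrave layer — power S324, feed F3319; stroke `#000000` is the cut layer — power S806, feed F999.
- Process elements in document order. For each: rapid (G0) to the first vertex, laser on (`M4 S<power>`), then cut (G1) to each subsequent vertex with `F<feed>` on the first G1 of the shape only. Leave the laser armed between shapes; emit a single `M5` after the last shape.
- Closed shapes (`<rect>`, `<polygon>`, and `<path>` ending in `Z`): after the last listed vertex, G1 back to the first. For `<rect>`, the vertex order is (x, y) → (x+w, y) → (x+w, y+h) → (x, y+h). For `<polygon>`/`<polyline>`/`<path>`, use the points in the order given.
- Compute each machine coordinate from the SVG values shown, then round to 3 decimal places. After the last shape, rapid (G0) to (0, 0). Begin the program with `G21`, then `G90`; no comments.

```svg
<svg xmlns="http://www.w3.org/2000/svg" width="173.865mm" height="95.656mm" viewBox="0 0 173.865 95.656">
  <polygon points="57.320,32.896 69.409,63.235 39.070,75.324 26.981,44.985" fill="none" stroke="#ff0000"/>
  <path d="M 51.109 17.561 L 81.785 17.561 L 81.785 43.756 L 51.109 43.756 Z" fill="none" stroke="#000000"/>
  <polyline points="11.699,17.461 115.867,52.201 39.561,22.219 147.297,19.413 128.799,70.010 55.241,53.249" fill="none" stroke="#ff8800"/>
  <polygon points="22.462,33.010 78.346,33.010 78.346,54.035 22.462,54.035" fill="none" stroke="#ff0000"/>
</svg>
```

G21
G90
G0 X57.320 Y62.760
M4 S470
G1 X69.409 Y32.421 F1910
G1 X39.070 Y20.332
G1 X26.981 Y50.671
G1 X57.320 Y62.760
G0 X51.109 Y78.095
M4 S806
G1 X81.785 Y78.095 F999
G1 X81.785 Y51.900
G1 X51.109 Y51.900
G1 X51.109 Y78.095
G0 X11.699 Y78.195
M4 S324
G1 X115.867 Y43.455 F3319
G1 X39.561 Y73.437
G1 X147.297 Y76.243
G1 X128.799 Y25.646
G1 X55.241 Y42.407
G0 X22.462 Y62.646
M4 S470
G1 X78.346 Y62.646 F1910
G1 X78.346 Y41.621
G1 X22.462 Y41.621
G1 X22.462 Y62.646
M5
G0 X0.000 Y0.000

1 u = 1 mm; y_m = 95.656 − y.

[1] `<polygon>` regular polygon, #ff0000→score S470 F1910: (57.320,62.760) → (69.409,32.421) → (39.070,20.332) → (26.981,50.671) → (57.320,62.760) (closed)

[2] `<path>` rectangle, #000000→cut S806 F999: (51.109,78.095) → (81.785,78.095) → (81.785,51.900) → (51.109,51.900) → (51.109,78.095) (closed)

[3] `<polyline>` open polyline, #ff8800→engrave S324 F3319: (11.699,78.195) → (115.867,43.455) → (39.561,73.437) → (147.297,76.243) → (128.799,25.646) → (55.241,42.407)

[4] `<polygon>` rectangle, #ff0000→score S470 F1910: (22.462,62.646) → (78.346,62.646) → (78.346,41.621) → (22.462,41.621) → (22.462,62.646) (closed)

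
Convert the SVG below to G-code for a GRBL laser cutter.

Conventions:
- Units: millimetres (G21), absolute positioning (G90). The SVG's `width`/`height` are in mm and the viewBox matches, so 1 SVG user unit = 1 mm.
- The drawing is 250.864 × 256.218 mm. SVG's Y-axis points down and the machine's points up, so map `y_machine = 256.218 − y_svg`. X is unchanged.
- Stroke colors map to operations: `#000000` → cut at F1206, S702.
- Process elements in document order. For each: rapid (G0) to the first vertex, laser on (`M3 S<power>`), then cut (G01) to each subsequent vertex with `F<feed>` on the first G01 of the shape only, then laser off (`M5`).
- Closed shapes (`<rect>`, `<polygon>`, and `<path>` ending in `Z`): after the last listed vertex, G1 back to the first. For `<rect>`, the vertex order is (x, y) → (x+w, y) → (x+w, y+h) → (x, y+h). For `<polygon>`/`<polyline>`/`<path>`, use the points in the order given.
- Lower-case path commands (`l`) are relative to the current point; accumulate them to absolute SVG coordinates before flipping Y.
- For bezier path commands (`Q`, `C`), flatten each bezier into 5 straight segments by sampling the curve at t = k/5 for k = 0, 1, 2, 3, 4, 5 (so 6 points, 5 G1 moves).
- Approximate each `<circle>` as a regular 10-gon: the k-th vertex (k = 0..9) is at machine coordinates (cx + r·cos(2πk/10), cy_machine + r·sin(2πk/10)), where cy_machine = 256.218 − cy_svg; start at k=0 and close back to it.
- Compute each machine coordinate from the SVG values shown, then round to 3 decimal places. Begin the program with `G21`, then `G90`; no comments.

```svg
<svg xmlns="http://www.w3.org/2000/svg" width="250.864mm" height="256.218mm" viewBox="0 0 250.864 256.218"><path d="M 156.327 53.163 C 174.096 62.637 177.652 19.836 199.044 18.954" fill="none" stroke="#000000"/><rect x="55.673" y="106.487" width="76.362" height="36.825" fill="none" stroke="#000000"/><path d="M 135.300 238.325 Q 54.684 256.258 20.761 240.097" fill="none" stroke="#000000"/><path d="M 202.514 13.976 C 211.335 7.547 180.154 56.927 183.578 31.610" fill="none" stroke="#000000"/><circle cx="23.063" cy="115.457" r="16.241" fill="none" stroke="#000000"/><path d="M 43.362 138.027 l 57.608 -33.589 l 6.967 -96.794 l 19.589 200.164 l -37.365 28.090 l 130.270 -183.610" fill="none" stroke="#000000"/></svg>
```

1 u = 1 mm; y_m = 256.218 − y.

[1] `<path>` cubic bezier, #000000→cut S702 F1206: (156.327,203.055) → (165.539,202.890) → (172.879,210.750) → (179.884,222.113) → (188.093,232.458) → (199.044,237.264)

[2] `<rect>` rectangle, #000000→cut S702 F1206: (55.673,149.731) → (132.035,149.731) → (132.035,112.906) → (55.673,112.906) → (55.673,149.731) (closed)

[3] `<path>` quadratic bezier, #000000→cut S702 F1206: (135.300,17.893) → (104.921,12.084) → (78.278,9.002) → (55.370,8.647) → (36.198,11.020) → (20.761,16.121)

[4] `<path>` cubic bezier, #000000→cut S702 F1206: (202.514,242.242) → (203.603,240.446) → (198.673,231.521) → (191.305,221.730) → (185.079,217.337) → (183.578,224.608)

[5] `<circle>` circle, #000000→cut S702 F1206: (39.304,140.761) → (36.202,150.307) → (28.082,156.207) → (18.044,156.207) → (9.924,150.307) → (6.822,140.761) → (9.924,131.215) → (18.044,125.315) → (28.082,125.315) → (36.202,131.215) → (39.304,140.761) (closed)

[6] `<path>` open polyline, #000000→cut S702 F1206: (43.362,118.191) → (100.970,151.780) → (107.937,248.574) → (127.526,48.410) → (90.161,20.320) → (220.431,203.930)

G21
G90
G0 X156.327 Y203.055
M3 S702
G01 X165.539 Y202.890 F1206
G01 X172.879 Y210.750
G01 X179.884 Y222.113
G01 X188.093 Y232.458
G01 X199.044 Y237.264
M5
G0 X55.673 Y149.731
M3 S702
G01 X132.035 Y149.731 F1206
G01 X132.035 Y112.906
G01 X55.673 Y112.906
G01 X55.673 Y149.731
M5
G0 X135.300 Y17.893
M3 S702
G01 X104.921 Y12.084 F1206
G01 X78.278 Y9.002
G01 X55.370 Y8.647
G01 X36.198 Y11.020
G01 X20.761 Y16.121
M5
G0 X202.514 Y242.242
M3 S702
G01 X203.603 Y240.446 F1206
G01 X198.673 Y231.521
G01 X191.305 Y221.730
G01 X185.079 Y217.337
G01 X183.578 Y224.608
M5
G0 X39.304 Y140.761
M3 S702
G01 X36.202 Y150.307 F1206
G01 X28.082 Y156.207
G01 X18.044 Y156.207
G01 X9.924 Y150.307
G01 X6.822 Y140.761
G01 X9.924 Y131.215
G01 X18.044 Y125.315
G01 X28.082 Y125.315
G01 X36.202 Y131.215
G01 X39.304 Y140.761
M5
G0 X43.362 Y118.191
M3 S702
G01 X100.970 Y151.780 F1206
G01 X107.937 Y248.574
G01 X127.526 Y48.410
G01 X90.161 Y20.320
G01 X220.431 Y203.930
M5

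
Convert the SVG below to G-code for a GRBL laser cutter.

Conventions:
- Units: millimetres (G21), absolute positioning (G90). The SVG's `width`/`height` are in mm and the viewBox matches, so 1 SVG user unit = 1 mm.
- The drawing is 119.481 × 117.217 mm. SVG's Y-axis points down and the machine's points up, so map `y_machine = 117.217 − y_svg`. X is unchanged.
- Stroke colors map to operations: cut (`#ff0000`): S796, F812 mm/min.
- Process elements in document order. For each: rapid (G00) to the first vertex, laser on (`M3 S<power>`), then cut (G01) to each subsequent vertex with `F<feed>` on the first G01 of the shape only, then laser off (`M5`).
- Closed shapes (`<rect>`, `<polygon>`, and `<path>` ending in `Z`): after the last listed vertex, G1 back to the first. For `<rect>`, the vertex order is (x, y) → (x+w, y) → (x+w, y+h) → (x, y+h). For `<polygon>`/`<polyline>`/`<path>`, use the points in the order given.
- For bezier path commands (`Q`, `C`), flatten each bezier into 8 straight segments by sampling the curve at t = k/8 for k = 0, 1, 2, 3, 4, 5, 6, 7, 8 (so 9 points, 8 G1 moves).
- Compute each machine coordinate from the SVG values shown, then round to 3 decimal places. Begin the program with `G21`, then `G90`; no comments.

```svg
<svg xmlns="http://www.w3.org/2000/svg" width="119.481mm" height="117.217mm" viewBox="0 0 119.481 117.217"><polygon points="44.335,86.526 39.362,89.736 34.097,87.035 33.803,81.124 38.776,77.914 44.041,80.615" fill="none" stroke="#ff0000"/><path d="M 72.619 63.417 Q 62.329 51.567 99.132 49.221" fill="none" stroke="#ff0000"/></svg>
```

Since the viewBox matches the mm dimensions, user units are millimetres directly. The only transform is the Y-flip y_m = 117.217 − y_svg.

Shape 1 is a regular polygon drawn with `<polygon>`. Its stroke #ff0000 means cut at S796, F812. After flipping Y the toolpath is (44.335,30.691) → (39.362,27.481) → (34.097,30.182) → (33.803,36.093) → (38.776,39.303) → (44.041,36.602) → (44.335,30.691), returning to the start.

Shape 2 is a quadratic bezier drawn with `<path>`. Its stroke #ff0000 means cut at S796, F812. After flipping Y the toolpath is (72.619,53.800) → (70.782,56.614) → (70.417,59.131) → (71.524,61.351) → (74.102,63.274) → (78.152,64.900) → (83.674,66.229) → (90.667,67.261) → (99.132,67.996).

G21
G90
G00 X44.335 Y30.691
M3 S796
G01 X39.362 Y27.481 F812
G01 X34.097 Y30.182
G01 X33.803 Y36.093
G01 X38.776 Y39.303
G01 X44.041 Y36.602
G01 X44.335 Y30.691
M5
G00 X72.619 Y53.800
M3 S796
G01 X70.782 Y56.614 F812
G01 X70.417 Y59.131
G01 X71.524 Y61.351
G01 X74.102 Y63.274
G01 X78.152 Y64.900
G01 X83.674 Y66.229
G01 X90.667 Y67.261
G01 X99.132 Y67.996
M5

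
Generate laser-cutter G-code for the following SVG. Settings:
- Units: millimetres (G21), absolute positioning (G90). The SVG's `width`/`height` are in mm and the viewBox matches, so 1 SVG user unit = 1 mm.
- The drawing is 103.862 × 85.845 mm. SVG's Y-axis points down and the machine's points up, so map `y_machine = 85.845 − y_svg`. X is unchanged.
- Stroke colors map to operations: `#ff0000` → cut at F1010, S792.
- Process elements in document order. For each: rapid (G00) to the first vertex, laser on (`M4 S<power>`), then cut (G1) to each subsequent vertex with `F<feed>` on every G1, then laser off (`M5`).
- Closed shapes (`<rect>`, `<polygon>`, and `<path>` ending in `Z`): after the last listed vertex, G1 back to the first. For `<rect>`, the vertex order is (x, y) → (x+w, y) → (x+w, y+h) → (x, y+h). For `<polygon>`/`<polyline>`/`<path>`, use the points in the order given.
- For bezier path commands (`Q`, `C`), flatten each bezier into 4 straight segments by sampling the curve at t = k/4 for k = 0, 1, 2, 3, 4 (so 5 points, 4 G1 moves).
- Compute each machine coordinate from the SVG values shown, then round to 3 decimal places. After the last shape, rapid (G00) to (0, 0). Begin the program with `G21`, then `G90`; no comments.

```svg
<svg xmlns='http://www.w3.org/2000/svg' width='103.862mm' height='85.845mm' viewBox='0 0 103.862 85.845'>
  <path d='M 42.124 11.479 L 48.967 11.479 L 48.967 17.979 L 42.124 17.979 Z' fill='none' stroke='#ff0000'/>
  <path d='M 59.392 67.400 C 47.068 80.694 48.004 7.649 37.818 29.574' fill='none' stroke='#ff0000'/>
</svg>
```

1 u = 1 mm; y_m = 85.845 − y.

[1] `<path>` rectangle, #ff0000→cut S792 F1010: (42.124,74.366) → (48.967,74.366) → (48.967,67.866) → (42.124,67.866) → (42.124,74.366) (closed)

[2] `<path>` cubic bezier, #ff0000→cut S792 F1010: (59.392,18.445) → (52.254,21.830) → (47.803,40.595) → (43.753,57.741) → (37.818,56.271)

G21
G90
G00 X42.124 Y74.366
M4 S792
G1 X48.967 Y74.366 F1010
G1 X48.967 Y67.866 F1010
G1 X42.124 Y67.866 F1010
G1 X42.124 Y74.366 F1010
M5
G00 X59.392 Y18.445
M4 S792
G1 X52.254 Y21.830 F1010
G1 X47.803 Y40.595 F1010
G1 X43.753 Y57.741 F1010
G1 X37.818 Y56.271 F1010
M5
G00 X0.000 Y0.000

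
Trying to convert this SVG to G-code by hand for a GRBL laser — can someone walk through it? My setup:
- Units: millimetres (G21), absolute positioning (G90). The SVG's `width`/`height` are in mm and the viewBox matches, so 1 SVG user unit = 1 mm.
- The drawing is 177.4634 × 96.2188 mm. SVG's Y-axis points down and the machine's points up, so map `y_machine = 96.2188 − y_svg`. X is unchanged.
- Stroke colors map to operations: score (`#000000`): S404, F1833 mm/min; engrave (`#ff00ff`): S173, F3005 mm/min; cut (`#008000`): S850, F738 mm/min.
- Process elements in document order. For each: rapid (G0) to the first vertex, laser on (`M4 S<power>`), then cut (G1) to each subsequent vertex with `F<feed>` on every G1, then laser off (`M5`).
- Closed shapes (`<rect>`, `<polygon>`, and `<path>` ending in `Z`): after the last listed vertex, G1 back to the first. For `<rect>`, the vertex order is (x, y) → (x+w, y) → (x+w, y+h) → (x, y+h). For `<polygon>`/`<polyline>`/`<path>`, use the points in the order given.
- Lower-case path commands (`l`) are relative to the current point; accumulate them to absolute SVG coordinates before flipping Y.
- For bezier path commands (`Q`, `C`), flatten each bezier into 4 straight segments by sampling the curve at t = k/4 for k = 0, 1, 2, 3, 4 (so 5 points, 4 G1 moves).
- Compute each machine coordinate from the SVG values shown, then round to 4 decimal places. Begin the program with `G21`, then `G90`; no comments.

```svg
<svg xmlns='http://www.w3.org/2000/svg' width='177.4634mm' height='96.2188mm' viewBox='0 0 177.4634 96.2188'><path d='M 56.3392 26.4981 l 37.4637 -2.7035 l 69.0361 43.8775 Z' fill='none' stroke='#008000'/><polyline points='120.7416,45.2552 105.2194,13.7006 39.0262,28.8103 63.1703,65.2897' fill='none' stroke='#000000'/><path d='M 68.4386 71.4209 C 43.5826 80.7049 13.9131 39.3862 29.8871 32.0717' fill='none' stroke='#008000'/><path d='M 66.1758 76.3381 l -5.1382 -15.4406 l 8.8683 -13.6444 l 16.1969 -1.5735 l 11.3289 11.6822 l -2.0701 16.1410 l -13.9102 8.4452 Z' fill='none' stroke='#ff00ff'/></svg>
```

G21
G90
G0 X56.3392 Y69.7207
M4 S850
G1 X93.8029 Y72.4242 F738
G1 X162.8390 Y28.5467 F738
G1 X56.3392 Y69.7207 F738
M5
G0 X120.7416 Y50.9636
M4 S404
G1 X105.2194 Y82.5182 F1833
G1 X39.0262 Y67.4085 F1833
G1 X63.1703 Y30.9291 F1833
M5
G0 X68.4386 Y24.7979
M4 S850
G1 X49.6825 Y26.0009 F738
G1 X33.8516 Y38.2481 F738
G1 X25.6764 Y53.6074 F738
G1 X29.8871 Y64.1471 F738
M5
G0 X66.1758 Y19.8807
M4 S173
G1 X61.0376 Y35.3213 F3005
G1 X69.9059 Y48.9657 F3005
G1 X86.1028 Y50.5392 F3005
G1 X97.4317 Y38.8570 F3005
G1 X95.3616 Y22.7160 F3005
G1 X81.4514 Y14.2708 F3005
G1 X66.1758 Y19.8807 F3005
M5

1 u = 1 mm; y_m = 96.2188 − y.

[1] `<path>` closed polygon, #008000→cut S850 F738: (56.3392,69.7207) → (93.8029,72.4242) → (162.8390,28.5467) → (56.3392,69.7207) (closed)

[2] `<polyline>` open polyline, #000000→score S404 F1833: (120.7416,50.9636) → (105.2194,82.5182) → (39.0262,67.4085) → (63.1703,30.9291)

[3] `<path>` cubic bezier, #008000→cut S850 F738: (68.4386,24.7979) → (49.6825,26.0009) → (33.8516,38.2481) → (25.6764,53.6074) → (29.8871,64.1471)

[4] `<path>` regular polygon, #ff00ff→engrave S173 F3005: (66.1758,19.8807) → (61.0376,35.3213) → (69.9059,48.9657) → (86.1028,50.5392) → (97.4317,38.8570) → (95.3616,22.7160) → (81.4514,14.2708) → (66.1758,19.8807) (closed)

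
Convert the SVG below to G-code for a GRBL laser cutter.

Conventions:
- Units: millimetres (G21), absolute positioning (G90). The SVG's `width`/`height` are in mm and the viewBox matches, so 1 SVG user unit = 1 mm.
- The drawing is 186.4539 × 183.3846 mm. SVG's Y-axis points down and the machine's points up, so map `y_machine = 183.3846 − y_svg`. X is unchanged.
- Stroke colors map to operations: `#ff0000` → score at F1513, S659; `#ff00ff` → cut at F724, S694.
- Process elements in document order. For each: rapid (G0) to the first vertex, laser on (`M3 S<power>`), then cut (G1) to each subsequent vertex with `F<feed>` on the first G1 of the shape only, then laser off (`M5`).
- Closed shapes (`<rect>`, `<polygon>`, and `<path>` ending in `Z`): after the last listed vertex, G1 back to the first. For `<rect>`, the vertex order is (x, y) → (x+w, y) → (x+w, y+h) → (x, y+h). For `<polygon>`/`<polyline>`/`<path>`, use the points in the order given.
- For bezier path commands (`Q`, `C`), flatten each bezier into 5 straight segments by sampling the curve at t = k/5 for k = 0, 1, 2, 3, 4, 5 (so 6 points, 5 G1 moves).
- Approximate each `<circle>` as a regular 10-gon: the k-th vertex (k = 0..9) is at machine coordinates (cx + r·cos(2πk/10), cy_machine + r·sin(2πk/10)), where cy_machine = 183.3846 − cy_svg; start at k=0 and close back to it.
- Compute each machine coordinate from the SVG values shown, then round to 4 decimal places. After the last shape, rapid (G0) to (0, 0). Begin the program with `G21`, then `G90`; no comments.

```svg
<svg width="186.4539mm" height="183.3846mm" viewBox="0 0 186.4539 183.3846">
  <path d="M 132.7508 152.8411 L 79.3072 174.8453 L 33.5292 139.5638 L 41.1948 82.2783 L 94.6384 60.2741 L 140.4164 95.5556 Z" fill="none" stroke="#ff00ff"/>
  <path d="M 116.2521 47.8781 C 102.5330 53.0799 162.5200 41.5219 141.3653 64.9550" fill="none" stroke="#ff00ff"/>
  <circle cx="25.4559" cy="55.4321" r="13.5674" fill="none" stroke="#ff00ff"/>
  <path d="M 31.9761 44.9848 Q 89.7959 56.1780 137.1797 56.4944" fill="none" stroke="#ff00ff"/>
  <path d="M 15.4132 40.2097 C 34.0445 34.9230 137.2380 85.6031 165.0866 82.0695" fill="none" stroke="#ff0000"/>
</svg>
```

G21
G90
G0 X132.7508 Y30.5435
M3 S694
G1 X79.3072 Y8.5393 F724
G1 X33.5292 Y43.8208
G1 X41.1948 Y101.1063
G1 X94.6384 Y123.1105
G1 X140.4164 Y87.8290
G1 X132.7508 Y30.5435
M5
G0 X116.2521 Y135.5065
M3 S694
G1 X115.6266 Y133.9826 F724
G1 X125.2578 Y133.9970
G1 X137.7132 Y133.0656
G1 X145.5599 Y128.7045
G1 X141.3653 Y118.4296
M5
G0 X39.0233 Y127.9525
M3 S694
G1 X36.4322 Y135.9272 F724
G1 X29.6485 Y140.8559
G1 X21.2633 Y140.8559
G1 X14.4796 Y135.9272
G1 X11.8885 Y127.9525
G1 X14.4796 Y119.9778
G1 X21.2633 Y115.0491
G1 X29.6485 Y115.0491
G1 X36.4322 Y119.9778
G1 X39.0233 Y127.9525
M5
G0 X31.9761 Y138.3998
M3 S694
G1 X54.6866 Y134.3576 F724
G1 X76.5622 Y131.1855
G1 X97.6029 Y128.8836
G1 X117.8087 Y127.4518
G1 X137.1797 Y126.8902
M5
G0 X15.4132 Y143.1749
M3 S659
G1 X35.4602 Y140.5123 F1513
G1 X68.1266 Y129.7064
G1 X105.7368 Y116.0458
G1 X140.6153 Y104.8191
G1 X165.0866 Y101.3151
M5
G0 X0.0000 Y0.0000

1 u = 1 mm; y_m = 183.3846 − y.

[1] `<path>` regular polygon, #ff00ff→cut S694 F724: (132.7508,30.5435) → (79.3072,8.5393) → (33.5292,43.8208) → (41.1948,101.1063) → (94.6384,123.1105) → (140.4164,87.8290) → (132.7508,30.5435) (closed)

[2] `<path>` cubic bezier, #ff00ff→cut S694 F724: (116.2521,135.5065) → (115.6266,133.9826) → (125.2578,133.9970) → (137.7132,133.0656) → (145.5599,128.7045) → (141.3653,118.4296)

[3] `<circle>` circle, #ff00ff→cut S694 F724: (39.0233,127.9525) → (36.4322,135.9272) → (29.6485,140.8559) → (21.2633,140.8559) → (14.4796,135.9272) → (11.8885,127.9525) → (14.4796,119.9778) → (21.2633,115.0491) → (29.6485,115.0491) → (36.4322,119.9778) → (39.0233,127.9525) (closed)

[4] `<path>` quadratic bezier, #ff00ff→cut S694 F724: (31.9761,138.3998) → (54.6866,134.3576) → (76.5622,131.1855) → (97.6029,128.8836) → (117.8087,127.4518) → (137.1797,126.8902)

[5] `<path>` cubic bezier, #ff0000→score S659 F1513: (15.4132,143.1749) → (35.4602,140.5123) → (68.1266,129.7064) → (105.7368,116.0458) → (140.6153,104.8191) → (165.0866,101.3151)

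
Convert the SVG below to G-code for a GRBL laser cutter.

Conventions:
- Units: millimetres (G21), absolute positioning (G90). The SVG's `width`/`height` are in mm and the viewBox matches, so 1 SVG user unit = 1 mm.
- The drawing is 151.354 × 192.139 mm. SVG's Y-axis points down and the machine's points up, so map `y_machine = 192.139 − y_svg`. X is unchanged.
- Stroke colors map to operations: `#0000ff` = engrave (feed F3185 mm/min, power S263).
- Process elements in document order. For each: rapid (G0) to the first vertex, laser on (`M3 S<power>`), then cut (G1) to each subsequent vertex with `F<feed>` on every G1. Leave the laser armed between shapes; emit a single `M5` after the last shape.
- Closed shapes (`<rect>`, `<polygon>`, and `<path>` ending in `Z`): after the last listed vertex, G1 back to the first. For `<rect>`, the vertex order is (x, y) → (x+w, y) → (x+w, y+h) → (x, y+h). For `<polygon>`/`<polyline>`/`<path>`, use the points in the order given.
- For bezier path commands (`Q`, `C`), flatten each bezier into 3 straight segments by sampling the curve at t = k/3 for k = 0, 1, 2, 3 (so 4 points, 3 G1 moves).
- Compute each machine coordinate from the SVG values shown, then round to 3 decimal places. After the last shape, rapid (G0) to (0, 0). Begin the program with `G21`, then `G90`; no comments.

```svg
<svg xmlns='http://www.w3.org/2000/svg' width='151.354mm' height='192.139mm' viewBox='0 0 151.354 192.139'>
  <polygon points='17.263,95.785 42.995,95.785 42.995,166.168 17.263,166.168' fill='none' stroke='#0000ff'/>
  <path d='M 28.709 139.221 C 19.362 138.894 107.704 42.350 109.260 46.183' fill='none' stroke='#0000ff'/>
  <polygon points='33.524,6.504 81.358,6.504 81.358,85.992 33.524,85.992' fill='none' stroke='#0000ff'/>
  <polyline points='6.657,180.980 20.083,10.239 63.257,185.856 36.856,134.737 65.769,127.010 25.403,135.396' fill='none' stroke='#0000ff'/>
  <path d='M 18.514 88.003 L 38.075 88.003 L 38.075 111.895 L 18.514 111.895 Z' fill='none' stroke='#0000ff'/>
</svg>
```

G21
G90
G0 X17.263 Y96.354
M3 S263
G1 X42.995 Y96.354 F3185
G1 X42.995 Y25.971 F3185
G1 X17.263 Y25.971 F3185
G1 X17.263 Y96.354 F3185
G0 X28.709 Y52.918
M3 S263
G1 X45.093 Y78.036 F3185
G1 X85.608 Y123.611 F3185
G1 X109.260 Y145.956 F3185
G0 X33.524 Y185.635
M3 S263
G1 X81.358 Y185.635 F3185
G1 X81.358 Y106.147 F3185
G1 X33.524 Y106.147 F3185
G1 X33.524 Y185.635 F3185
G0 X6.657 Y11.159
M3 S263
G1 X20.083 Y181.900 F3185
G1 X63.257 Y6.283 F3185
G1 X36.856 Y57.402 F3185
G1 X65.769 Y65.129 F3185
G1 X25.403 Y56.743 F3185
G0 X18.514 Y104.136
M3 S263
G1 X38.075 Y104.136 F3185
G1 X38.075 Y80.244 F3185
G1 X18.514 Y80.244 F3185
G1 X18.514 Y104.136 F3185
M5
G0 X0.000 Y0.000

viewBox `0 0 151.354 192.139` with mm width/height → 1 unit = 1 mm. Flip: y_m = 192.139 − y_svg.

**Shape 1** — `<polygon>` rectangle, stroke `#0000ff` → engrave (S263, F3185). Machine vertices: (17.263,96.354) → (42.995,96.354) → (42.995,25.971) → (17.263,25.971) → (17.263,96.354). Closed: final G1 returns to the first vertex.

**Shape 2** — `<path>` cubic bezier, stroke `#0000ff` → engrave (S263, F3185). Control points (SVG): P0=(28.709,139.221), P1=(19.362,138.894), P2=(107.704,42.350), P3=(109.260,46.183); sampled at t=k/3. Machine vertices: (28.709,52.918) → (45.093,78.036) → (85.608,123.611) → (109.260,145.956). Open path.

**Shape 3** — `<polygon>` rectangle, stroke `#0000ff` → engrave (S263, F3185). Machine vertices: (33.524,185.635) → (81.358,185.635) → (81.358,106.147) → (33.524,106.147) → (33.524,185.635). Closed: final G1 returns to the first vertex.

**Shape 4** — `<polyline>` open polyline, stroke `#0000ff` → engrave (S263, F3185). Machine vertices: (6.657,11.159) → (20.083,181.900) → (63.257,6.283) → (36.856,57.402) → (65.769,65.129) → (25.403,56.743). Open path.

**Shape 5** — `<path>` rectangle, stroke `#0000ff` → engrave (S263, F3185). Machine vertices: (18.514,104.136) → (38.075,104.136) → (38.075,80.244) → (18.514,80.244) → (18.514,104.136). Closed: final G1 returns to the first vertex.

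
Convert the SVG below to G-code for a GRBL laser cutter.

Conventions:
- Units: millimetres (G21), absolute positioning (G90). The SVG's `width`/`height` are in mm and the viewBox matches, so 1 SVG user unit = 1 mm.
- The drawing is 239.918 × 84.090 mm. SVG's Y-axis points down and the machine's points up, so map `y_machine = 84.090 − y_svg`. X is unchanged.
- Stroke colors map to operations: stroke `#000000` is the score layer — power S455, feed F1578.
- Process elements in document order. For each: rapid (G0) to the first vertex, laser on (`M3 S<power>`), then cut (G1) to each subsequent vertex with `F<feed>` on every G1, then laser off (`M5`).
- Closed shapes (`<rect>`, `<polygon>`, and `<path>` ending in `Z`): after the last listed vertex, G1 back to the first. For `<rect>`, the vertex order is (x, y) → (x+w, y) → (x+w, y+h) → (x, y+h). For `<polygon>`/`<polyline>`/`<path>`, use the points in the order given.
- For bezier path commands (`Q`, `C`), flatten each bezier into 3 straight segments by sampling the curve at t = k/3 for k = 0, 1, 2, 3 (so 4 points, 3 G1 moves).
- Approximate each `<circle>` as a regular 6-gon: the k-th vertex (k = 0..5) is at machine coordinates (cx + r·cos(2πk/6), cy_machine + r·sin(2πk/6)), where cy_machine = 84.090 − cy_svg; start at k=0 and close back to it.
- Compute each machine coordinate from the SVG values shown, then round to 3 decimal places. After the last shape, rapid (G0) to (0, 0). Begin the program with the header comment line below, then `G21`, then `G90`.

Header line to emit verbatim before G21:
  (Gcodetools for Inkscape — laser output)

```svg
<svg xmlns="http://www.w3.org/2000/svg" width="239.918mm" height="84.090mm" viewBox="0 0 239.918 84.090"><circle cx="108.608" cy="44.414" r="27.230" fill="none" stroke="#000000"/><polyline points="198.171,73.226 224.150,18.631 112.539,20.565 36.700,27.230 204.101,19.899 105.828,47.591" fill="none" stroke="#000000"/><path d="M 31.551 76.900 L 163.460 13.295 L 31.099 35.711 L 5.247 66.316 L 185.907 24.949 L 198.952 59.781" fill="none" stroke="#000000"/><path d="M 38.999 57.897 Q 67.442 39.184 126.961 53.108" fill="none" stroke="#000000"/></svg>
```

(Gcodetools for Inkscape — laser output)
G21
G90
G0 X135.838 Y39.676
M3 S455
G1 X122.223 Y63.258 F1578
G1 X94.993 Y63.258 F1578
G1 X81.378 Y39.676 F1578
G1 X94.993 Y16.094 F1578
G1 X122.223 Y16.094 F1578
G1 X135.838 Y39.676 F1578
M5
G0 X198.171 Y10.864
M3 S455
G1 X224.150 Y65.459 F1578
G1 X112.539 Y63.525 F1578
G1 X36.700 Y56.860 F1578
G1 X204.101 Y64.191 F1578
G1 X105.828 Y36.499 F1578
M5
G0 X31.551 Y7.190
M3 S455
G1 X163.460 Y70.795 F1578
G1 X31.099 Y48.379 F1578
G1 X5.247 Y17.774 F1578
G1 X185.907 Y59.141 F1578
G1 X198.952 Y24.309 F1578
M5
G0 X38.999 Y26.193
M3 S455
G1 X61.414 Y35.042 F1578
G1 X90.735 Y36.638 F1578
G1 X126.961 Y30.982 F1578
M5
G0 X0.000 Y0.000

Since the viewBox matches the mm dimensions, user units are millimetres directly. The only transform is the Y-flip y_m = 84.090 − y_svg.

Shape 1 is a circle drawn with `<circle>`. Its stroke #000000 means score at S455, F1578. After flipping Y the toolpath is (135.838,39.676) → (122.223,63.258) → (94.993,63.258) → (81.378,39.676) → (94.993,16.094) → (122.223,16.094) → (135.838,39.676), returning to the start.

Shape 2 is a open polyline drawn with `<polyline>`. Its stroke #000000 means score at S455, F1578. After flipping Y the toolpath is (198.171,10.864) → (224.150,65.459) → (112.539,63.525) → (36.700,56.860) → (204.101,64.191) → (105.828,36.499).

Shape 3 is a open polyline drawn with `<path>`. Its stroke #000000 means score at S455, F1578. After flipping Y the toolpath is (31.551,7.190) → (163.460,70.795) → (31.099,48.379) → (5.247,17.774) → (185.907,59.141) → (198.952,24.309).

Shape 4 is a quadratic bezier drawn with `<path>`. Its stroke #000000 means score at S455, F1578. After flipping Y the toolpath is (38.999,26.193) → (61.414,35.042) → (90.735,36.638) → (126.961,30.982).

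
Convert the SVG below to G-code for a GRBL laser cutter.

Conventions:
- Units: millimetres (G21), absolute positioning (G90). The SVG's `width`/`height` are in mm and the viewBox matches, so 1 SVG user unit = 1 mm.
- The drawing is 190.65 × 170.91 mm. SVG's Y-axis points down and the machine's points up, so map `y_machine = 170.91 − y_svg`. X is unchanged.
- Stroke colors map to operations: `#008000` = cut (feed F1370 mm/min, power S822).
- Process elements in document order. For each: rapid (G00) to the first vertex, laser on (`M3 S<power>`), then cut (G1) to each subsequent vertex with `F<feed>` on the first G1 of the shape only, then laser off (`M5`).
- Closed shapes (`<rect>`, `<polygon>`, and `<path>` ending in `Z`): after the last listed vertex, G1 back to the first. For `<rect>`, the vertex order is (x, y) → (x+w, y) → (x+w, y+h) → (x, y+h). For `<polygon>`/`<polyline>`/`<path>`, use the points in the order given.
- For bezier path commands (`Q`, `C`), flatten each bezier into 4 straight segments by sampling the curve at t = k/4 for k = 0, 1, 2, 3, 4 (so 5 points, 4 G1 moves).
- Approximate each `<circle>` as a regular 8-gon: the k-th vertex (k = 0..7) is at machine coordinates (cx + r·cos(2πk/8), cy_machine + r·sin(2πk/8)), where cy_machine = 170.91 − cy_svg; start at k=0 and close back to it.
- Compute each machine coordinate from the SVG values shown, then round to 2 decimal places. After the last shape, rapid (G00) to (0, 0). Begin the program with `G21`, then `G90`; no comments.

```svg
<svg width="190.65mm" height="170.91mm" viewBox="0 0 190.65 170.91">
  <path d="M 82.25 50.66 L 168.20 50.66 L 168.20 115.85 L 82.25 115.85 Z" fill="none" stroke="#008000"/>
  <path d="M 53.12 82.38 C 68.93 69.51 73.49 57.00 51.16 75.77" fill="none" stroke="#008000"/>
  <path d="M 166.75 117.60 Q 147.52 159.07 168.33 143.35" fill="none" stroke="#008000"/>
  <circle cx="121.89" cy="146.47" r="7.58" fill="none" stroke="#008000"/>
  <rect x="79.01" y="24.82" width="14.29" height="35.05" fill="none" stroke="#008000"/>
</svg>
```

G21
G90
G00 X82.25 Y120.25
M3 S822
G1 X168.20 Y120.25 F1370
G1 X168.20 Y55.06
G1 X82.25 Y55.06
G1 X82.25 Y120.25
M5
G00 X53.12 Y88.53
M3 S822
G1 X62.62 Y97.63 F1370
G1 X66.44 Y103.70
G1 X63.11 Y103.84
G1 X51.16 Y95.14
M5
G00 X166.75 Y53.31
M3 S822
G1 X159.64 Y36.15 F1370
G1 X157.53 Y26.14
G1 X160.43 Y23.27
G1 X168.33 Y27.56
M5
G00 X129.47 Y24.44
M3 S822
G1 X127.25 Y29.80 F1370
G1 X121.89 Y32.02
G1 X116.53 Y29.80
G1 X114.31 Y24.44
G1 X116.53 Y19.08
G1 X121.89 Y16.86
G1 X127.25 Y19.08
G1 X129.47 Y24.44
M5
G00 X79.01 Y146.09
M3 S822
G1 X93.30 Y146.09 F1370
G1 X93.30 Y111.04
G1 X79.01 Y111.04
G1 X79.01 Y146.09
M5
G00 X0.00 Y0.00

Since the viewBox matches the mm dimensions, user units are millimetres directly. The only transform is the Y-flip y_m = 170.91 − y_svg.

Shape 1 is a rectangle drawn with `<path>`. Its stroke #008000 means cut at S822, F1370. After flipping Y the toolpath is (82.25,120.25) → (168.20,120.25) → (168.20,55.06) → (82.25,55.06) → (82.25,120.25), returning to the start.

Shape 2 is a cubic bezier drawn with `<path>`. Its stroke #008000 means cut at S822, F1370. After flipping Y the toolpath is (53.12,88.53) → (62.62,97.63) → (66.44,103.70) → (63.11,103.84) → (51.16,95.14).

Shape 3 is a quadratic bezier drawn with `<path>`. Its stroke #008000 means cut at S822, F1370. After flipping Y the toolpath is (166.75,53.31) → (159.64,36.15) → (157.53,26.14) → (160.43,23.27) → (168.33,27.56).

Shape 4 is a circle drawn with `<circle>`. Its stroke #008000 means cut at S822, F1370. After flipping Y the toolpath is (129.47,24.44) → (127.25,29.80) → (121.89,32.02) → (116.53,29.80) → (114.31,24.44) → (116.53,19.08) → (121.89,16.86) → (127.25,19.08) → (129.47,24.44), returning to the start.

Shape 5 is a rectangle drawn with `<rect>`. Its stroke #008000 means cut at S822, F1370. After flipping Y the toolpath is (79.01,146.09) → (93.30,146.09) → (93.30,111.04) → (79.01,111.04) → (79.01,146.09), returning to the start.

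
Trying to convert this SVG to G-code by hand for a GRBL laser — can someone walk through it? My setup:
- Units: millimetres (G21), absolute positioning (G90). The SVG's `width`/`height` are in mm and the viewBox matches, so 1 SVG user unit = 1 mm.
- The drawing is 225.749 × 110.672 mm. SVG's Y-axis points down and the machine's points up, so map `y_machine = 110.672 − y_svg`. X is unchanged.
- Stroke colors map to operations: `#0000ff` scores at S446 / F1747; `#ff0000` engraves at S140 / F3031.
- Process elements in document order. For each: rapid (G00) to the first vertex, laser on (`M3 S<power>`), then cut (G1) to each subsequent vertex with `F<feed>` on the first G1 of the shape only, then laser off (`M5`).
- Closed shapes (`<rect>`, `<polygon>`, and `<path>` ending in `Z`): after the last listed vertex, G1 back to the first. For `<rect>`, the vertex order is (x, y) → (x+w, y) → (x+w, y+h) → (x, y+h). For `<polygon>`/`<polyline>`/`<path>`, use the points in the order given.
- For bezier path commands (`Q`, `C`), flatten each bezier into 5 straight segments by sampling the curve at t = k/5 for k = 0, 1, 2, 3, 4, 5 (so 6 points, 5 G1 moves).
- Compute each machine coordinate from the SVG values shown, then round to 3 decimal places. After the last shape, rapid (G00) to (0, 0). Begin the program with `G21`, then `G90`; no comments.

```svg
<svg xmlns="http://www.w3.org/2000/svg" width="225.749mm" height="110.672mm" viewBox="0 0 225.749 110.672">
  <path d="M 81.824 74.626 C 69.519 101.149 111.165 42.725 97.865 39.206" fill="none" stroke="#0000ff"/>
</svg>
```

1 u = 1 mm; y_m = 110.672 − y.

[1] `<path>` cubic bezier, #0000ff→score S446 F1747: (81.824,36.046) → (80.044,29.207) → (85.985,36.042) → (94.420,49.839) → (100.123,63.885) → (97.865,71.466)

G21
G90
G00 X81.824 Y36.046
M3 S446
G1 X80.044 Y29.207 F1747
G1 X85.985 Y36.042
G1 X94.420 Y49.839
G1 X100.123 Y63.885
G1 X97.865 Y71.466
M5
G00 X0.000 Y0.000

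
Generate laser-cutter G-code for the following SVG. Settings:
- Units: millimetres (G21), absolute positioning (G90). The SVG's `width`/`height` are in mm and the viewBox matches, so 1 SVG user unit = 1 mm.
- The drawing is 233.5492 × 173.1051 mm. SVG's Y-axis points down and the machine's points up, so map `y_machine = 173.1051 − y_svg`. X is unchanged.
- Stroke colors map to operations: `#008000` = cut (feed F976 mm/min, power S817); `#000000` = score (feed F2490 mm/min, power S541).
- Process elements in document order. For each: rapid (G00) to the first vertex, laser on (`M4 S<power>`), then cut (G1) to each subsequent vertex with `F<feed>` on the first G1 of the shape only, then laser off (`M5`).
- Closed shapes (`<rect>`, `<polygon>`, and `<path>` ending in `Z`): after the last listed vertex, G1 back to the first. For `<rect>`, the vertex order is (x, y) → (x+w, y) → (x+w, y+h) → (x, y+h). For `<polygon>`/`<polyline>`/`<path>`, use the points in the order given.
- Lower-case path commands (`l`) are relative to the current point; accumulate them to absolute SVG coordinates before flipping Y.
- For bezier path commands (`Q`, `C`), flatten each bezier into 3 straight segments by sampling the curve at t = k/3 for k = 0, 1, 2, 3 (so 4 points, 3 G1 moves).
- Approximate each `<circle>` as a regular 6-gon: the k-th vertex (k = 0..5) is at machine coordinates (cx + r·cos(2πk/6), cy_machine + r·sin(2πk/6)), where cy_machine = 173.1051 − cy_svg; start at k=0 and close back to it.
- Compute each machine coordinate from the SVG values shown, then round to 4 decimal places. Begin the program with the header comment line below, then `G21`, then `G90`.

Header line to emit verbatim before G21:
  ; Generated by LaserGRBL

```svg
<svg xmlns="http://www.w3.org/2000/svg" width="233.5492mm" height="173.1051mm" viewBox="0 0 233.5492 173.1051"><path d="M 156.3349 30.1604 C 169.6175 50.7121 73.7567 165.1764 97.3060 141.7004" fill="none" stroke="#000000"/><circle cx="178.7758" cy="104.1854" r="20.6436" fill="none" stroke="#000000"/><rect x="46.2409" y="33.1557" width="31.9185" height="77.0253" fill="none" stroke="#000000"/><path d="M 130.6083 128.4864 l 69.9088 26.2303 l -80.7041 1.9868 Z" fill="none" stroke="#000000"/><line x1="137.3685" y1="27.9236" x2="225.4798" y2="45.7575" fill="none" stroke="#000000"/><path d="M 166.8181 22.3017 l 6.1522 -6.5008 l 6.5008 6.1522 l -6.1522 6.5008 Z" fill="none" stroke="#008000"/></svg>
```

; Generated by LaserGRBL
G21
G90
G00 X156.3349 Y142.9447
M4 S541
G1 X141.7013 Y99.6759 F2490
G1 X105.0951 Y45.3217
G1 X97.3060 Y31.4047
M5
G00 X199.4194 Y68.9197
M4 S541
G1 X189.0976 Y86.7976 F2490
G1 X168.4540 Y86.7976
G1 X158.1322 Y68.9197
G1 X168.4540 Y51.0418
G1 X189.0976 Y51.0418
G1 X199.4194 Y68.9197
M5
G00 X46.2409 Y139.9494
M4 S541
G1 X78.1594 Y139.9494 F2490
G1 X78.1594 Y62.9241
G1 X46.2409 Y62.9241
G1 X46.2409 Y139.9494
M5
G00 X130.6083 Y44.6187
M4 S541
G1 X200.5171 Y18.3884 F2490
G1 X119.8130 Y16.4016
G1 X130.6083 Y44.6187
M5
G00 X137.3685 Y145.1815
M4 S541
G1 X225.4798 Y127.3476 F2490
M5
G00 X166.8181 Y150.8034
M4 S817
G1 X172.9703 Y157.3042 F976
G1 X179.4711 Y151.1520
G1 X173.3189 Y144.6512
G1 X166.8181 Y150.8034
M5

Since the viewBox matches the mm dimensions, user units are millimetres directly. The only transform is the Y-flip y_m = 173.1051 − y_svg.

Shape 1 is a cubic bezier drawn with `<path>`. Its stroke #000000 means score at S541, F2490. After flipping Y the toolpath is (156.3349,142.9447) → (141.7013,99.6759) → (105.0951,45.3217) → (97.3060,31.4047).

Shape 2 is a circle drawn with `<circle>`. Its stroke #000000 means score at S541, F2490. After flipping Y the toolpath is (199.4194,68.9197) → (189.0976,86.7976) → (168.4540,86.7976) → (158.1322,68.9197) → (168.4540,51.0418) → (189.0976,51.0418) → (199.4194,68.9197), returning to the start.

Shape 3 is a rectangle drawn with `<rect>`. Its stroke #000000 means score at S541, F2490. After flipping Y the toolpath is (46.2409,139.9494) → (78.1594,139.9494) → (78.1594,62.9241) → (46.2409,62.9241) → (46.2409,139.9494), returning to the start.

Shape 4 is a closed polygon drawn with `<path>`. Its stroke #000000 means score at S541, F2490. After flipping Y the toolpath is (130.6083,44.6187) → (200.5171,18.3884) → (119.8130,16.4016) → (130.6083,44.6187), returning to the start.

Shape 5 is a line segment drawn with `<line>`. Its stroke #000000 means score at S541, F2490. After flipping Y the toolpath is (137.3685,145.1815) → (225.4798,127.3476).

Shape 6 is a regular polygon drawn with `<path>`. Its stroke #008000 means cut at S817, F976. After flipping Y the toolpath is (166.8181,150.8034) → (172.9703,157.3042) → (179.4711,151.1520) → (173.3189,144.6512) → (166.8181,150.8034), returning to the start.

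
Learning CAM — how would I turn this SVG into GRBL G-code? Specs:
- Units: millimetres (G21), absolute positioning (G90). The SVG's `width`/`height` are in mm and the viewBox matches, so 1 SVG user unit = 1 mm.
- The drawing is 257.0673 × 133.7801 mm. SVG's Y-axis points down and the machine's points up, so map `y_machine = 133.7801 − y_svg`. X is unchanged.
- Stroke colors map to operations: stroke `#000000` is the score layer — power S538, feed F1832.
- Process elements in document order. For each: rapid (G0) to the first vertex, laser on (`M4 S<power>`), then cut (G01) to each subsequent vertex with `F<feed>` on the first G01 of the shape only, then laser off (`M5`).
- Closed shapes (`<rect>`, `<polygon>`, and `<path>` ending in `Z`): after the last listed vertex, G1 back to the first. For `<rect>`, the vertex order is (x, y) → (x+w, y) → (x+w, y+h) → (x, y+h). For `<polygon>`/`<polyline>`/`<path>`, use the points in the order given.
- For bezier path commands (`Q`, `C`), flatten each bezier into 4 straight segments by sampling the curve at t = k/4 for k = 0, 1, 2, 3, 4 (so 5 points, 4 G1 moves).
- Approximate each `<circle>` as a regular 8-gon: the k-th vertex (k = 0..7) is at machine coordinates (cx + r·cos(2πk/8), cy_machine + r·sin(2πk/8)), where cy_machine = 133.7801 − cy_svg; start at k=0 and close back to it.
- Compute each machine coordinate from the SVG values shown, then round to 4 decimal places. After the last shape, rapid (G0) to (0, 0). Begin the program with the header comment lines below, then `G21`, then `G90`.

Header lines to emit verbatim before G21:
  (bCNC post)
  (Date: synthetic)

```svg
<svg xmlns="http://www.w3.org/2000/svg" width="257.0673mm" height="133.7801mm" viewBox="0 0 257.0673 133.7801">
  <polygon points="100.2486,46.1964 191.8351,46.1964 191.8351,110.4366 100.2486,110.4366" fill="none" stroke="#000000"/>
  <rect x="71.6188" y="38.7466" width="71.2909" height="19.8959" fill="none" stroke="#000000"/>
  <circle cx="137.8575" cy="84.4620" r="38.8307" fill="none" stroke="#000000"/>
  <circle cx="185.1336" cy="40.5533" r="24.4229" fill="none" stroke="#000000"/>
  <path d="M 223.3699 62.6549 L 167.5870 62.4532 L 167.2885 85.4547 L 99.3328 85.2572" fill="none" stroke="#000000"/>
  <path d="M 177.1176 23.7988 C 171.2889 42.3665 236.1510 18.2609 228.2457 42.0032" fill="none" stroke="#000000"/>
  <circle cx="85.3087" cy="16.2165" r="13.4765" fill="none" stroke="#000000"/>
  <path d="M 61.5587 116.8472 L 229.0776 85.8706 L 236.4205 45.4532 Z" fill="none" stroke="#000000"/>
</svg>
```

(bCNC post)
(Date: synthetic)
G21
G90
G0 X100.2486 Y87.5837
M4 S538
G01 X191.8351 Y87.5837 F1832
G01 X191.8351 Y23.3435
G01 X100.2486 Y23.3435
G01 X100.2486 Y87.5837
M5
G0 X71.6188 Y95.0335
M4 S538
G01 X142.9097 Y95.0335 F1832
G01 X142.9097 Y75.1376
G01 X71.6188 Y75.1376
G01 X71.6188 Y95.0335
M5
G0 X176.6882 Y49.3181
M4 S538
G01 X165.3150 Y76.7756 F1832
G01 X137.8575 Y88.1488
G01 X110.4000 Y76.7756
G01 X99.0268 Y49.3181
G01 X110.4000 Y21.8606
G01 X137.8575 Y10.4874
G01 X165.3150 Y21.8606
G01 X176.6882 Y49.3181
M5
G0 X209.5565 Y93.2268
M4 S538
G01 X202.4032 Y110.4964 F1832
G01 X185.1336 Y117.6497
G01 X167.8640 Y110.4964
G01 X160.7107 Y93.2268
G01 X167.8640 Y75.9572
G01 X185.1336 Y68.8039
G01 X202.4032 Y75.9572
G01 X209.5565 Y93.2268
M5
G0 X223.3699 Y71.1252
M4 S538
G01 X167.5870 Y71.3269 F1832
G01 X167.2885 Y48.3254
G01 X99.3328 Y48.5229
M5
G0 X177.1176 Y109.9813
M4 S538
G01 X183.7591 Y102.6424 F1832
G01 X203.4604 Y102.8196
G01 X222.7723 Y102.0265
G01 X228.2457 Y91.7769
M5
G0 X98.7852 Y117.5636
M4 S538
G01 X94.8380 Y127.0929 F1832
G01 X85.3087 Y131.0401
G01 X75.7794 Y127.0929
G01 X71.8322 Y117.5636
G01 X75.7794 Y108.0343
G01 X85.3087 Y104.0871
G01 X94.8380 Y108.0343
G01 X98.7852 Y117.5636
M5
G0 X61.5587 Y16.9329
M4 S538
G01 X229.0776 Y47.9095 F1832
G01 X236.4205 Y88.3269
G01 X61.5587 Y16.9329
M5
G0 X0.0000 Y0.0000

viewBox `0 0 257.0673 133.7801` with mm width/height → 1 unit = 1 mm. Flip: y_m = 133.7801 − y_svg.

**Shape 1** — `<polygon>` rectangle, stroke `#000000` → score (S538, F1832). Machine vertices: (100.2486,87.5837) → (191.8351,87.5837) → (191.8351,23.3435) → (100.2486,23.3435) → (100.2486,87.5837). Closed: final G1 returns to the first vertex.

**Shape 2** — `<rect>` rectangle, stroke `#000000` → score (S538, F1832). Machine vertices: (71.6188,95.0335) → (142.9097,95.0335) → (142.9097,75.1376) → (71.6188,75.1376) → (71.6188,95.0335). Closed: final G1 returns to the first vertex.

**Shape 3** — `<circle>` circle, stroke `#000000` → score (S538, F1832). Machine vertices: (176.6882,49.3181) → (165.3150,76.7756) → (137.8575,88.1488) → (110.4000,76.7756) → (99.0268,49.3181) → (110.4000,21.8606) → (137.8575,10.4874) → (165.3150,21.8606) → (176.6882,49.3181). Closed: final G1 returns to the first vertex.

**Shape 4** — `<circle>` circle, stroke `#000000` → score (S538, F1832). Machine vertices: (209.5565,93.2268) → (202.4032,110.4964) → (185.1336,117.6497) → (167.8640,110.4964) → (160.7107,93.2268) → (167.8640,75.9572) → (185.1336,68.8039) → (202.4032,75.9572) → (209.5565,93.2268). Closed: final G1 returns to the first vertex.

**Shape 5** — `<path>` open polyline, stroke `#000000` → score (S538, F1832). Machine vertices: (223.3699,71.1252) → (167.5870,71.3269) → (167.2885,48.3254) → (99.3328,48.5229). Open path.

**Shape 6** — `<path>` cubic bezier, stroke `#000000` → score (S538, F1832). Control points (SVG): P0=(177.1176,23.7988), P1=(171.2889,42.3665), P2=(236.1510,18.2609), P3=(228.2457,42.0032); sampled at t=k/4. Machine vertices: (177.1176,109.9813) → (183.7591,102.6424) → (203.4604,102.8196) → (222.7723,102.0265) → (228.2457,91.7769). Open path.

**Shape 7** — `<circle>` circle, stroke `#000000` → score (S538, F1832). Machine vertices: (98.7852,117.5636) → (94.8380,127.0929) → (85.3087,131.0401) → (75.7794,127.0929) → (71.8322,117.5636) → (75.7794,108.0343) → (85.3087,104.0871) → (94.8380,108.0343) → (98.7852,117.5636). Closed: final G1 returns to the first vertex.

**Shape 8** — `<path>` closed polygon, stroke `#000000` → score (S538, F1832). Machine vertices: (61.5587,16.9329) → (229.0776,47.9095) → (236.4205,88.3269) → (61.5587,16.9329). Closed: final G1 returns to the first vertex.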